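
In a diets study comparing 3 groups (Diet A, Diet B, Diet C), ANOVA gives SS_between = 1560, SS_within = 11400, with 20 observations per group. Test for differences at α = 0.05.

df_between = 2, df_within = 57. F = MS_between/MS_within = 780.0/200.0 = 3.9. F_crit ≈ 3.159. Reject H₀. At least one mean differs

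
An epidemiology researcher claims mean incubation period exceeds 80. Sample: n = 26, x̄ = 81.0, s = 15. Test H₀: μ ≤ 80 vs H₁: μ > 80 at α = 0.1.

t = (81.0 - 80)/(15/√26) = 0.34, df = 25. Critical t = 1.316. Fail to reject H₀.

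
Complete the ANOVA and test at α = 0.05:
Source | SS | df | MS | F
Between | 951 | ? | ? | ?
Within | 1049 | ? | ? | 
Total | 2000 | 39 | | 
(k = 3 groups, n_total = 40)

df_between = 2, df_within = 37. MS_between = 475.5, MS_within = 28.35. F = 16.772, F_crit ≈ 3.252. Reject H₀.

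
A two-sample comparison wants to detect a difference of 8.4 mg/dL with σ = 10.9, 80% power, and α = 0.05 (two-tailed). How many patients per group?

n per group = 2(z_α/2 + z_β)²σ²/d² = 2×(1.96 + 0.84)²×10.9²/8.4² = 26.4 → n = 27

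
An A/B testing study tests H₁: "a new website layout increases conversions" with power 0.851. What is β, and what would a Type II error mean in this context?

β = 1 - power = 1 - 0.851 = 0.149. A Type II error is failing to reject H₀ when H₀ is false (false negative) — here, failing to conclude that a new website layout increases conversions when in fact it is true. Consequence: discarding a layout that would have improved conversions — lost revenue.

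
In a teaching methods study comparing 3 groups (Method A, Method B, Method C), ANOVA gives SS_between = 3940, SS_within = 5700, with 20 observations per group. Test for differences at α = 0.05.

df_between = 2, df_within = 57. F = MS_between/MS_within = 1970.0/100.0 = 19.7. F_crit ≈ 3.159. Reject H₀. At least one mean differs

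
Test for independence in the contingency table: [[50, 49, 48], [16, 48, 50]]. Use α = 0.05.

χ² = 13.611. df = 2, critical = 5.991. Reject H₀. Variables are dependent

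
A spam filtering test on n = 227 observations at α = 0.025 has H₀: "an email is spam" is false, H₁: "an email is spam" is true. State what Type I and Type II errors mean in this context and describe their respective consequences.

Type I (false positive): concluding that an email is spam when it is not — a legitimate email is sent to the spam folder and the user misses it. Type II (false negative): failing to conclude that an email is spam when it is — a spam email lands in the inbox. Which is costlier depends on domain priorities and is a judgement call rather than a statistical fact.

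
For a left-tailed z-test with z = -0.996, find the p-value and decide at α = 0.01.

p = P(Z < -0.996) = Φ(-0.996) ≈ 0.1596. Since p ≥ 0.01, fail to reject H₀ (not significant) at α = 0.01.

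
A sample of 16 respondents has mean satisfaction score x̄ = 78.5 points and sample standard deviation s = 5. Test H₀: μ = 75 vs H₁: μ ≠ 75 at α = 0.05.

t = (x̄ - μ₀)/(s/√n) = (78.5 - 75)/(5/√16) = 2.8. df = 15, critical t = ±2.131. Reject H₀.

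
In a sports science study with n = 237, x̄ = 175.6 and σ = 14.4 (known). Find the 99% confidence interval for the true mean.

CI = x̄ ± z*(σ/√n) = 175.6 ± 2.576(14.4/√237) = 175.6 ± 2.41 = (173.19, 178.01)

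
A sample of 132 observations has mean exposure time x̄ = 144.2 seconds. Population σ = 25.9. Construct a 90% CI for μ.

CI = x̄ ± z*(σ/√n) = 144.2 ± 1.645(25.9/√132) = 144.2 ± 3.71 = (140.49, 147.91)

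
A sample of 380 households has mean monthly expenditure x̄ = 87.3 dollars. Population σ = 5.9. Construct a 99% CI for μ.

CI = x̄ ± z*(σ/√n) = 87.3 ± 2.576(5.9/√380) = 87.3 ± 0.78 = (86.52, 88.08)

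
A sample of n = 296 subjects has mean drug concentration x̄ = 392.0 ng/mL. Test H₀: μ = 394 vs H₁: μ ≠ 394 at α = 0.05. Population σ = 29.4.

z = (x̄ - μ₀)/(σ/√n) = (392.0 - 394)/(29.4/√296) = -1.17. Critical value: ±1.96. Since |-1.17| ≤ 1.96, Fail to reject H₀.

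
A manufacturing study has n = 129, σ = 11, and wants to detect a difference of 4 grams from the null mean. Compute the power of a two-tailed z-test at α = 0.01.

SE = σ/√n = 11/√129 = 0.968. Non-centrality λ = d/SE = 4/0.968 = 4.13. Power ≈ Φ(λ - z_{α/2}) = Φ(4.13 - 2.576) = Φ(1.554) = 0.94.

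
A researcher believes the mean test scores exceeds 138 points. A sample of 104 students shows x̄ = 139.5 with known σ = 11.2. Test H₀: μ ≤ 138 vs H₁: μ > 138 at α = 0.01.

z = 1.366. Critical value: 2.33. Fail to reject H₀.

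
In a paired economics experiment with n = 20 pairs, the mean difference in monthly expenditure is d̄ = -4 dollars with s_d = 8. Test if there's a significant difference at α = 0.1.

t = d̄/(s_d/√n) = -4/(8/√20) = -2.236. df = 19, critical t = ±1.729. Reject H₀.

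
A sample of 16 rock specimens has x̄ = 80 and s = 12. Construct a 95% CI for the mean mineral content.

CI = x̄ ± t*(s/√n) = 80 ± 2.131(12/√16) = (73.61, 86.39)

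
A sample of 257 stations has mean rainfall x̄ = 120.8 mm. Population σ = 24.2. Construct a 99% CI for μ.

CI = x̄ ± z*(σ/√n) = 120.8 ± 2.576(24.2/√257) = 120.8 ± 3.89 = (116.91, 124.69)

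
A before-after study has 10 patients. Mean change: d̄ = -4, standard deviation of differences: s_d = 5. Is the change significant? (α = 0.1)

t = d̄/(s_d/√n) = -4/(5/√10) = -2.53. df = 9, critical t = ±1.833. Reject H₀.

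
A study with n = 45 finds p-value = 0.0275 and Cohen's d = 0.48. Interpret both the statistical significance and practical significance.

Statistically significant (p = 0.0275 < 0.05). Cohen's d = 0.48 indicates a small effect size. Both statistical and practical significance should be considered.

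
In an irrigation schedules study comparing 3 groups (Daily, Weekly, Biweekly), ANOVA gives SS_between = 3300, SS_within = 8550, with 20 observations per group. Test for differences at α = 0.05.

df_between = 2, df_within = 57. F = MS_between/MS_within = 1650.0/150.0 = 11.0. F_crit ≈ 3.159. Reject H₀. At least one mean differs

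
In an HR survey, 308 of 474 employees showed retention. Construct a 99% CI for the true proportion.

p̂ = 0.65. CI = p̂ ± z*√(p̂(1-p̂)/n) = (0.593, 0.706)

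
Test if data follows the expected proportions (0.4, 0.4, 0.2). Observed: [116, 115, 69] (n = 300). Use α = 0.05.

Expected: [120.0, 120.0, 60.0]. χ² = 1.692. df = 2, critical = 5.991. Fail to reject H₀.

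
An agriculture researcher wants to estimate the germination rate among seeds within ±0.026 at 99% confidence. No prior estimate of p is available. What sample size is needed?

Conservative approach: use p = 0.5 (maximizes p(1-p) = 0.25). n = z²(0.25)/E² = 2.576²×0.25/0.026² = 2454.1 → n = 2455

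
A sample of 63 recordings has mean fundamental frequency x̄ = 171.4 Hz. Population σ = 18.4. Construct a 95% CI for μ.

CI = x̄ ± z*(σ/√n) = 171.4 ± 1.96(18.4/√63) = 171.4 ± 4.54 = (166.86, 175.94)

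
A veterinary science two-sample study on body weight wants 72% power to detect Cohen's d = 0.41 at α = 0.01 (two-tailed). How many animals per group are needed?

z_{α/2} = 2.576, z_β = Φ⁻¹(0.72) = 0.583. For small effect (d = 0.41): n per group = 2(z_{α/2} + z_β)²/d² = 2(2.576 + 0.583)²/0.41² = 118.7 → 119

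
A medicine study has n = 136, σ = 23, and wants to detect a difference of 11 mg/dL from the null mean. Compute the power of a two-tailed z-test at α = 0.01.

SE = σ/√n = 23/√136 = 1.972. Non-centrality λ = d/SE = 11/1.972 = 5.577. Power ≈ Φ(λ - z_{α/2}) = Φ(5.577 - 2.576) = Φ(3.001) = 0.999.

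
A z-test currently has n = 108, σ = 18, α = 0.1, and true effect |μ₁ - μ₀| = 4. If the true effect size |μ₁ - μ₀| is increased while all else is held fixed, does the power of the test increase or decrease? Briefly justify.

Power increases: a larger true effect increases the non-centrality λ = |μ₁ - μ₀|/(σ/√n).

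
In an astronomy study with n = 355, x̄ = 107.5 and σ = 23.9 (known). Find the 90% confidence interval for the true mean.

CI = x̄ ± z*(σ/√n) = 107.5 ± 1.645(23.9/√355) = 107.5 ± 2.09 = (105.41, 109.59)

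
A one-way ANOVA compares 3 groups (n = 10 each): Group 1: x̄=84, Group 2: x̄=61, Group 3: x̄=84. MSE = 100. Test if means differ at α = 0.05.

Grand mean = 76.33. SS_between = 3526.67, MS_between = 1763.33. F = 17.633, F_crit ≈ 3.354. Reject H₀.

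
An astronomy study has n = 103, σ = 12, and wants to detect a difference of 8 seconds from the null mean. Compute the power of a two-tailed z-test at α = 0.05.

SE = σ/√n = 12/√103 = 1.182. Non-centrality λ = d/SE = 8/1.182 = 6.766. Power ≈ Φ(λ - z_{α/2}) = Φ(6.766 - 1.96) = Φ(4.806) = 1.0.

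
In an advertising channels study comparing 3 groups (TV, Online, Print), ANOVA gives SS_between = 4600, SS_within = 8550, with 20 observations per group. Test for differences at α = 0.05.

df_between = 2, df_within = 57. F = MS_between/MS_within = 2300.0/150.0 = 15.333. F_crit ≈ 3.159. Reject H₀. At least one mean differs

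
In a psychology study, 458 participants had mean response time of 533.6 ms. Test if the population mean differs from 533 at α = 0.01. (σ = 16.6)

z = (x̄ - μ₀)/(σ/√n) = (533.6 - 533)/(16.6/√458) = 0.774. Critical value: ±2.576. Since |0.774| ≤ 2.576, Fail to reject H₀.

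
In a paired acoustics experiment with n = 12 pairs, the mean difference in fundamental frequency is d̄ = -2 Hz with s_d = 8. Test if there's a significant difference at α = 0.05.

t = d̄/(s_d/√n) = -2/(8/√12) = -0.866. df = 11, critical t = ±2.201. Fail to reject H₀.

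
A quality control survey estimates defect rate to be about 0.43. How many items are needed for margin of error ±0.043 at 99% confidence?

n = z²p(1-p)/E² = 2.576²×0.43×0.57/0.043² = 879.6 → n = 880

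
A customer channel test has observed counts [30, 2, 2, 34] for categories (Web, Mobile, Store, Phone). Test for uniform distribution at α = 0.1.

Expected = 17 each. χ² = Σ(O-E)²/E = 53.412. df = 3, critical value = 6.251. Reject H₀.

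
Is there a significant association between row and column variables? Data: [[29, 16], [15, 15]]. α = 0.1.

χ² = 1.549. df = 1, critical = 2.706. Fail to reject H₀. No evidence of dependence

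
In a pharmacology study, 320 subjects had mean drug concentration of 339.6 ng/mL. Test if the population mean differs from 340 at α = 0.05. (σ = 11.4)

z = (x̄ - μ₀)/(σ/√n) = (339.6 - 340)/(11.4/√320) = -0.628. Critical value: ±1.96. Since |-0.628| ≤ 1.96, Fail to reject H₀.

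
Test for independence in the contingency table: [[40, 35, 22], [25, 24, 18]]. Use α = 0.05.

χ² = 0.439. df = 2, critical = 5.991. Fail to reject H₀. No evidence of dependence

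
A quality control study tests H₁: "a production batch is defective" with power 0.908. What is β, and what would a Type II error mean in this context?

β = 1 - power = 1 - 0.908 = 0.092. A Type II error is failing to reject H₀ when H₀ is false (false negative) — here, failing to conclude that a production batch is defective when in fact it is true. Consequence: shipping a defective batch — faulty products reach customers.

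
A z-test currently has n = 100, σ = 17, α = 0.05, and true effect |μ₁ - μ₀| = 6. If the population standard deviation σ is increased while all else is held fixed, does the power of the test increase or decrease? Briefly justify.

Power decreases: a larger σ inflates the standard error σ/√n, pulling the sampling distribution under H₁ back toward the critical value.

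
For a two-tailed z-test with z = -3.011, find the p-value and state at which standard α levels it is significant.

p = 2·P(Z > |-3.011|) = 2·(1 - Φ(3.011)) ≈ 0.0026. Significant at α = 0.1; Significant at α = 0.05; Significant at α = 0.01.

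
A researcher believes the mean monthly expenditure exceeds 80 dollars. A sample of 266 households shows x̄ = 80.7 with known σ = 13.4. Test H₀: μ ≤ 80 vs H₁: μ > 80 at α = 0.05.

z = 0.852. Critical value: 1.645. Fail to reject H₀.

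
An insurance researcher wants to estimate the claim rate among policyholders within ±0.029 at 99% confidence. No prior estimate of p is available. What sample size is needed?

Conservative approach: use p = 0.5 (maximizes p(1-p) = 0.25). n = z²(0.25)/E² = 2.576²×0.25/0.029² = 1972.6 → n = 1973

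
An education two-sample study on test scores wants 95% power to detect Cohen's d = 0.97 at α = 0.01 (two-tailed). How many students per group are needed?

z_{α/2} = 2.576, z_β = Φ⁻¹(0.95) = 1.645. For large effect (d = 0.97): n per group = 2(z_{α/2} + z_β)²/d² = 2(2.576 + 1.645)²/0.97² = 37.9 → 38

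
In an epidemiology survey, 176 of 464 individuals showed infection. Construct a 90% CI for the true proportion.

p̂ = 0.379. CI = p̂ ± z*√(p̂(1-p̂)/n) = (0.342, 0.416)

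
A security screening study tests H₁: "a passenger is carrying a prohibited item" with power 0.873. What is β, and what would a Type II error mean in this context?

β = 1 - power = 1 - 0.873 = 0.127. A Type II error is failing to reject H₀ when H₀ is false (false negative) — here, failing to conclude that a passenger is carrying a prohibited item when in fact it is true. Consequence: letting a prohibited item through — security breach.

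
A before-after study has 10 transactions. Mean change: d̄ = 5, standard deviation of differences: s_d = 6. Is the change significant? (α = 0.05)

t = d̄/(s_d/√n) = 5/(6/√10) = 2.635. df = 9, critical t = ±2.262. Reject H₀.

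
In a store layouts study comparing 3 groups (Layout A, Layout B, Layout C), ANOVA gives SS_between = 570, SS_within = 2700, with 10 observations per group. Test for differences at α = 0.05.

df_between = 2, df_within = 27. F = MS_between/MS_within = 285.0/100.0 = 2.85. F_crit ≈ 3.354. Fail to reject H₀.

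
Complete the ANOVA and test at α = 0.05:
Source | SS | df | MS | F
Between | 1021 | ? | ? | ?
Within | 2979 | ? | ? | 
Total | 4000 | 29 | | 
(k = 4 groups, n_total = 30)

df_between = 3, df_within = 26. MS_between = 340.33, MS_within = 114.58. F = 2.97, F_crit ≈ 2.975. Fail to reject H₀.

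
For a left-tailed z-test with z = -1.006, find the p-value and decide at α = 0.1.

p = P(Z < -1.006) = Φ(-1.006) ≈ 0.1572. Since p ≥ 0.1, fail to reject H₀ (not significant) at α = 0.1.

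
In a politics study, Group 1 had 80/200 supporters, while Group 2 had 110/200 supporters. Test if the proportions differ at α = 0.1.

p̂₁ = 0.4, p̂₂ = 0.55, pooled p̂ = 0.475. z = -3.004. Critical: ±1.645. Reject H₀.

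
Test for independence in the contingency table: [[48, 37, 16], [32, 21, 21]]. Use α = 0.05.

χ² = 4.224. df = 2, critical = 5.991. Fail to reject H₀. No evidence of dependence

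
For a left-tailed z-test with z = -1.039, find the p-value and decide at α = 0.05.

p = P(Z < -1.039) = Φ(-1.039) ≈ 0.1494. Since p ≥ 0.05, fail to reject H₀ (not significant) at α = 0.05.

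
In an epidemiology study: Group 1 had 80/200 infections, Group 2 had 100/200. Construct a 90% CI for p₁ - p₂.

p̂₁ = 0.4, p̂₂ = 0.5. Difference = -0.1. CI = (-0.181, -0.019)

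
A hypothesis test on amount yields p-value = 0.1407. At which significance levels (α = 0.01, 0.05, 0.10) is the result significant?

p = 0.1407. Not significant at any of the given levels.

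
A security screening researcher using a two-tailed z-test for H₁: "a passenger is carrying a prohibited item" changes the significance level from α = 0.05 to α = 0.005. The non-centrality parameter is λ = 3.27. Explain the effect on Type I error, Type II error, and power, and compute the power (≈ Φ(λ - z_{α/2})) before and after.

Decreasing α from 0.05 to 0.005:
• Type I error rate decreases (α is the Type I rate by definition).
• Critical value moves from z_{α/2} = 1.96 to 2.807, so power = Φ(λ - z_{α/2}) goes from Φ(3.27 - 1.96) = 0.905 to Φ(3.27 - 2.807) = 0.678.
• Type II error rate β = 1 - power therefore increases (0.095 → 0.322).
Appropriate when false positives are costly — here, detaining an innocent passenger — delay and inconvenience.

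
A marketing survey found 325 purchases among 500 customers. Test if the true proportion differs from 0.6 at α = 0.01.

p̂ = 0.65, p₀ = 0.6. z = (p̂ - p₀)/√(p₀(1-p₀)/n) = 2.282. Critical: ±2.576. Fail to reject H₀.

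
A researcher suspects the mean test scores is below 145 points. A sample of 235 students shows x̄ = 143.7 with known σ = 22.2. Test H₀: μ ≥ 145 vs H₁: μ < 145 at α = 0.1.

z = -0.898. Critical value: -1.28. Fail to reject H₀.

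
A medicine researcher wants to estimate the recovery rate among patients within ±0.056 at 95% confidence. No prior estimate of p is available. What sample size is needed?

Conservative approach: use p = 0.5 (maximizes p(1-p) = 0.25). n = z²(0.25)/E² = 1.96²×0.25/0.056² = 306.2 → n = 307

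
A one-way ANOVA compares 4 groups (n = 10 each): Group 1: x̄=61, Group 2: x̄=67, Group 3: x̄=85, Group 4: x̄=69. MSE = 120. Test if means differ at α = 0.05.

Grand mean = 70.5. SS_between = 3150.0, MS_between = 1050.0. F = 8.75, F_crit ≈ 2.866. Reject H₀.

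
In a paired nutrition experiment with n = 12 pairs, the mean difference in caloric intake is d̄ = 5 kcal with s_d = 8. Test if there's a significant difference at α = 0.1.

t = d̄/(s_d/√n) = 5/(8/√12) = 2.165. df = 11, critical t = ±1.796. Reject H₀.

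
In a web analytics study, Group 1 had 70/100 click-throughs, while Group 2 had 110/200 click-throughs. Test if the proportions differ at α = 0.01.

p̂₁ = 0.7, p̂₂ = 0.55, pooled p̂ = 0.6. z = 2.5. Critical: ±2.576. Fail to reject H₀.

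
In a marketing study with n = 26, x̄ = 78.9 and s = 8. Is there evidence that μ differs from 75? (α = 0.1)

t = (x̄ - μ₀)/(s/√n) = (78.9 - 75)/(8/√26) = 2.486. df = 25, critical t = ±1.708. Reject H₀.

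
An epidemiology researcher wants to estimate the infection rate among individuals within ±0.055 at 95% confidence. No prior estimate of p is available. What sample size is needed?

Conservative approach: use p = 0.5 (maximizes p(1-p) = 0.25). n = z²(0.25)/E² = 1.96²×0.25/0.055² = 317.5 → n = 318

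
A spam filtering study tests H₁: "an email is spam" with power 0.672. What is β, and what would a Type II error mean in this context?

β = 1 - power = 1 - 0.672 = 0.328. A Type II error is failing to reject H₀ when H₀ is false (false negative) — here, failing to conclude that an email is spam when in fact it is true. Consequence: a spam email lands in the inbox.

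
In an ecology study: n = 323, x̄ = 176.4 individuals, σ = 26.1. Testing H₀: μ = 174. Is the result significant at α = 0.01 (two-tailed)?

z = (176.4 - 174)/(26.1/√323) = 1.653. Since |z| ≤ 2.576, not significant at α = 0.01.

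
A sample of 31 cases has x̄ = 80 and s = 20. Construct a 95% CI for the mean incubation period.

CI = x̄ ± t*(s/√n) = 80 ± 2.042(20/√31) = (72.66, 87.34)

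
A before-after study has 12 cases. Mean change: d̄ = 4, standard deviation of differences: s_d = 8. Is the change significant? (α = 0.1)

t = d̄/(s_d/√n) = 4/(8/√12) = 1.732. df = 11, critical t = ±1.796. Fail to reject H₀.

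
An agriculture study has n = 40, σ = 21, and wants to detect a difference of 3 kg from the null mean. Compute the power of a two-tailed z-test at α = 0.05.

SE = σ/√n = 21/√40 = 3.32. Non-centrality λ = d/SE = 3/3.32 = 0.904. Power ≈ Φ(λ - z_{α/2}) = Φ(0.904 - 1.96) = Φ(-1.056) = 0.145.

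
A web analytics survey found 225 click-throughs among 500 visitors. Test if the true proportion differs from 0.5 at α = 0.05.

p̂ = 0.45, p₀ = 0.5. z = (p̂ - p₀)/√(p₀(1-p₀)/n) = -2.236. Critical: ±1.96. Reject H₀.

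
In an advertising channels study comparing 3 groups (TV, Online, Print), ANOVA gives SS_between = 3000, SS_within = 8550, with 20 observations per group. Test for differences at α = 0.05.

df_between = 2, df_within = 57. F = MS_between/MS_within = 1500.0/150.0 = 10.0. F_crit ≈ 3.159. Reject H₀. At least one mean differs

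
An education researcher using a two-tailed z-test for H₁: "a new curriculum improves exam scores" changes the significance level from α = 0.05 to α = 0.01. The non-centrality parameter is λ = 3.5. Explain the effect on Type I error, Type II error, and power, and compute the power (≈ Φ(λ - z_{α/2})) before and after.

Decreasing α from 0.05 to 0.01:
• Type I error rate decreases (α is the Type I rate by definition).
• Critical value moves from z_{α/2} = 1.96 to 2.576, so power = Φ(λ - z_{α/2}) goes from Φ(3.5 - 1.96) = 0.938 to Φ(3.5 - 2.576) = 0.822.
• Type II error rate β = 1 - power therefore increases (0.062 → 0.178).
Appropriate when false positives are costly — here, adopting a curriculum that gives no real benefit — disruption for nothing.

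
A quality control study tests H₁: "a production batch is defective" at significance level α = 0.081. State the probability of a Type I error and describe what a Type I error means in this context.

P(Type I error) = α = 0.081. A Type I error is rejecting H₀ when H₀ is actually true (false positive) — here, concluding that a production batch is defective when in fact this is not the case. Consequence: scrapping a good batch — wasted material and cost for no reason.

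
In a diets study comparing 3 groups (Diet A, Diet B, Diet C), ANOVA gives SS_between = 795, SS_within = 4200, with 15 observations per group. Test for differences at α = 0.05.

df_between = 2, df_within = 42. F = MS_between/MS_within = 397.5/100.0 = 3.975. F_crit ≈ 3.22. Reject H₀. At least one mean differs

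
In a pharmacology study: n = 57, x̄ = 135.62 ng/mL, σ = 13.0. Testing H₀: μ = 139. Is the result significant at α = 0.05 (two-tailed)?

z = (135.62 - 139)/(13.0/√57) = -1.963. Since |z| > 1.96, significant at α = 0.05.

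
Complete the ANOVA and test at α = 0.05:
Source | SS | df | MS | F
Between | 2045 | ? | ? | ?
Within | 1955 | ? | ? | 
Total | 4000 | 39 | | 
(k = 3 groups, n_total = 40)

df_between = 2, df_within = 37. MS_between = 1022.5, MS_within = 52.84. F = 19.352, F_crit ≈ 3.252. Reject H₀.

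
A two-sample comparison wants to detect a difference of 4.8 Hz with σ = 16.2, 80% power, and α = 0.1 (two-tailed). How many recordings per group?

n per group = 2(z_α/2 + z_β)²σ²/d² = 2×(1.645 + 0.84)²×16.2²/4.8² = 140.7 → n = 141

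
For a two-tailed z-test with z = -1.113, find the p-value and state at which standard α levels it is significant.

p = 2·P(Z > |-1.113|) = 2·(1 - Φ(1.113)) ≈ 0.2657. Not significant at any standard level.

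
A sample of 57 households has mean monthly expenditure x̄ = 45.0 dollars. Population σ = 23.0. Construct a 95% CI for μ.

CI = x̄ ± z*(σ/√n) = 45.0 ± 1.96(23.0/√57) = 45.0 ± 5.97 = (39.03, 50.97)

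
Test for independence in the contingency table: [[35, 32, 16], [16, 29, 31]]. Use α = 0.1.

χ² = 11.728. df = 2, critical = 4.605. Reject H₀. Variables are dependent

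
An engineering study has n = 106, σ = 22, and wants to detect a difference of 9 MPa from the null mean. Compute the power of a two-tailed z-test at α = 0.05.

SE = σ/√n = 22/√106 = 2.137. Non-centrality λ = d/SE = 9/2.137 = 4.212. Power ≈ Φ(λ - z_{α/2}) = Φ(4.212 - 1.96) = Φ(2.252) = 0.988.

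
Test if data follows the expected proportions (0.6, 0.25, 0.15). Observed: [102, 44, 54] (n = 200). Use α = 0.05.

Expected: [120.0, 50.0, 30.0]. χ² = 22.62. df = 2, critical = 5.991. Reject H₀.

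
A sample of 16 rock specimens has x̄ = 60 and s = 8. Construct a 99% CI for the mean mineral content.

CI = x̄ ± t*(s/√n) = 60 ± 2.947(8/√16) = (54.11, 65.89)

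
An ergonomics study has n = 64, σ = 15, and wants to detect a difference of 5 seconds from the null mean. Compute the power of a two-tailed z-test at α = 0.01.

SE = σ/√n = 15/√64 = 1.875. Non-centrality λ = d/SE = 5/1.875 = 2.667. Power ≈ Φ(λ - z_{α/2}) = Φ(2.667 - 2.576) = Φ(0.091) = 0.536.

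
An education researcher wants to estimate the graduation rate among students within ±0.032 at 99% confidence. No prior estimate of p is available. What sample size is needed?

Conservative approach: use p = 0.5 (maximizes p(1-p) = 0.25). n = z²(0.25)/E² = 2.576²×0.25/0.032² = 1620.1 → n = 1621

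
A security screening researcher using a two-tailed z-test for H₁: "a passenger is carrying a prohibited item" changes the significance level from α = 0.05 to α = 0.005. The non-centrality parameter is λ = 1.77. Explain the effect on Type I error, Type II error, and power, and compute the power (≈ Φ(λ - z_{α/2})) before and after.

Decreasing α from 0.05 to 0.005:
• Type I error rate decreases (α is the Type I rate by definition).
• Critical value moves from z_{α/2} = 1.96 to 2.807, so power = Φ(λ - z_{α/2}) goes from Φ(1.77 - 1.96) = 0.425 to Φ(1.77 - 2.807) = 0.15.
• Type II error rate β = 1 - power therefore increases (0.575 → 0.85).
Appropriate when false positives are costly — here, detaining an innocent passenger — delay and inconvenience.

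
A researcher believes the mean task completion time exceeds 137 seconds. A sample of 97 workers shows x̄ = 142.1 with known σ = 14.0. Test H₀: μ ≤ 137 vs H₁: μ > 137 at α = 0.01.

z = 3.588. Critical value: 2.33. Reject H₀.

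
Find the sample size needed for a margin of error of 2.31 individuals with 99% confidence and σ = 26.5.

n = (z*σ/E)² = (2.576×26.5/2.31)² = 873.3 → n = 874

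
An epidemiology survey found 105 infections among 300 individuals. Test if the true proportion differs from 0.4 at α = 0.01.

p̂ = 0.35, p₀ = 0.4. z = (p̂ - p₀)/√(p₀(1-p₀)/n) = -1.768. Critical: ±2.576. Fail to reject H₀.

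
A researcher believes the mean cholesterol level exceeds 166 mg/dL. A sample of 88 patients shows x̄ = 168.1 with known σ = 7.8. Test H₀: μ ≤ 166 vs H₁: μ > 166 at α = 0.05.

z = 2.526. Critical value: 1.645. Reject H₀.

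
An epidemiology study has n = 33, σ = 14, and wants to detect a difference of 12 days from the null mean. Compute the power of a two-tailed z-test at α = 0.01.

SE = σ/√n = 14/√33 = 2.437. Non-centrality λ = d/SE = 12/2.437 = 4.924. Power ≈ Φ(λ - z_{α/2}) = Φ(4.924 - 2.576) = Φ(2.348) = 0.991.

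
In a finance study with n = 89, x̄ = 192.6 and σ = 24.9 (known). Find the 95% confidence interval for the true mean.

CI = x̄ ± z*(σ/√n) = 192.6 ± 1.96(24.9/√89) = 192.6 ± 5.17 = (187.43, 197.77)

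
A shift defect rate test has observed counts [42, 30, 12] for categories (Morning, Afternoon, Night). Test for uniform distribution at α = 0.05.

Expected = 28 each. χ² = Σ(O-E)²/E = 16.286. df = 2, critical value = 5.991. Reject H₀.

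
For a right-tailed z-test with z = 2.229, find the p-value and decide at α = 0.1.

p = P(Z > 2.229) = 1 - Φ(2.229) ≈ 0.0129. Since p < 0.1, reject H₀ (significant) at α = 0.1.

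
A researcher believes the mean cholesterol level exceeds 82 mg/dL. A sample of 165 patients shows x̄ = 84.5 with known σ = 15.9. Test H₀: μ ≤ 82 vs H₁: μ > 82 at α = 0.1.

z = 2.02. Critical value: 1.28. Reject H₀.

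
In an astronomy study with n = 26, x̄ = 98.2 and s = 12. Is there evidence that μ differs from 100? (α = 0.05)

t = (x̄ - μ₀)/(s/√n) = (98.2 - 100)/(12/√26) = -0.765. df = 25, critical t = ±2.06. Fail to reject H₀.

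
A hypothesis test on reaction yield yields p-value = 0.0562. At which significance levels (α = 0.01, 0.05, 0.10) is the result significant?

p = 0.0562. Significant at: α = 0.1.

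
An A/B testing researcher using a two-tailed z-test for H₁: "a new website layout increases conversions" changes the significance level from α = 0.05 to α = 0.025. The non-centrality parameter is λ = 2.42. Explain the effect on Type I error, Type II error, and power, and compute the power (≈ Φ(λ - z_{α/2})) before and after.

Decreasing α from 0.05 to 0.025:
• Type I error rate decreases (α is the Type I rate by definition).
• Critical value moves from z_{α/2} = 1.96 to 2.241, so power = Φ(λ - z_{α/2}) goes from Φ(2.42 - 1.96) = 0.677 to Φ(2.42 - 2.241) = 0.571.
• Type II error rate β = 1 - power therefore increases (0.323 → 0.429).
Appropriate when false positives are costly — here, rolling out a layout that doesn't actually help — wasted engineering effort.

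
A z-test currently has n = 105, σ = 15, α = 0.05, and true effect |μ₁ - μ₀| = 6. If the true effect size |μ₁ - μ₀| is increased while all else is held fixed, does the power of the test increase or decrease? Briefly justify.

Power increases: a larger true effect increases the non-centrality λ = |μ₁ - μ₀|/(σ/√n).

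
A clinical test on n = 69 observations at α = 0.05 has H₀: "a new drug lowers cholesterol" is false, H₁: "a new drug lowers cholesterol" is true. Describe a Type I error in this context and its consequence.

Type I error: rejecting H₀ when it is true — concluding that a new drug lowers cholesterol when in fact it is not. Consequence: approving an ineffective drug — patients take a useless medication and may skip effective alternatives.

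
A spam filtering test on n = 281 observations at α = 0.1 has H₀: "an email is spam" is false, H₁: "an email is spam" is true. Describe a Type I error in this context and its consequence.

Type I error: rejecting H₀ when it is true — concluding that an email is spam when in fact it is not. Consequence: a legitimate email is sent to the spam folder and the user misses it.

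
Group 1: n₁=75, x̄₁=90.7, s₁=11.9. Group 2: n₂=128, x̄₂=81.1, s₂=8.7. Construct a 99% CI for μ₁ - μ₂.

Difference = 9.6. SE = √(11.9²/75 + 8.7²/128) = 1.575. CI = (5.54, 13.66)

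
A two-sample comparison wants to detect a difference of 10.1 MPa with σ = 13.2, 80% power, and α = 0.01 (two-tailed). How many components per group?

n per group = 2(z_α/2 + z_β)²σ²/d² = 2×(2.576 + 0.84)²×13.2²/10.1² = 39.9 → n = 40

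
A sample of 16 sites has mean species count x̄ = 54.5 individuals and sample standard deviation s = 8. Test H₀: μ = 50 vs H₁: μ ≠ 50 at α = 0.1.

t = (x̄ - μ₀)/(s/√n) = (54.5 - 50)/(8/√16) = 2.25. df = 15, critical t = ±1.753. Reject H₀.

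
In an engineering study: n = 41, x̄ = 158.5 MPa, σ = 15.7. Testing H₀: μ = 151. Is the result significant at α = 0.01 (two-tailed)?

z = (158.5 - 151)/(15.7/√41) = 3.059. Since |z| > 2.576, significant at α = 0.01.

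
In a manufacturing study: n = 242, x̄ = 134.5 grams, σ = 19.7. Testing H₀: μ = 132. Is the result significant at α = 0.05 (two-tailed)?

z = (134.5 - 132)/(19.7/√242) = 1.974. Since |z| > 1.96, significant at α = 0.05.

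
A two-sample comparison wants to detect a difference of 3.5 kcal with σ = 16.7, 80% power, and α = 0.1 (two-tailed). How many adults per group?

n per group = 2(z_α/2 + z_β)²σ²/d² = 2×(1.645 + 0.84)²×16.7²/3.5² = 281.2 → n = 282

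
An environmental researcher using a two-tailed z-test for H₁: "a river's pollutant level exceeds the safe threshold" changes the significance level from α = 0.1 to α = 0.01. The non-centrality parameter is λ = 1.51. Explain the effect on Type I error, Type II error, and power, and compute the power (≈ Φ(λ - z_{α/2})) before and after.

Decreasing α from 0.1 to 0.01:
• Type I error rate decreases (α is the Type I rate by definition).
• Critical value moves from z_{α/2} = 1.645 to 2.576, so power = Φ(λ - z_{α/2}) goes from Φ(1.51 - 1.645) = 0.446 to Φ(1.51 - 2.576) = 0.143.
• Type II error rate β = 1 - power therefore increases (0.554 → 0.857).
Appropriate when false positives are costly — here, shutting down a compliant factory unnecessarily.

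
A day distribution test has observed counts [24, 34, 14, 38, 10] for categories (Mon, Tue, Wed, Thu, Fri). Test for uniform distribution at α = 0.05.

Expected = 24 each. χ² = Σ(O-E)²/E = 24.667. df = 4, critical value = 9.488. Reject H₀.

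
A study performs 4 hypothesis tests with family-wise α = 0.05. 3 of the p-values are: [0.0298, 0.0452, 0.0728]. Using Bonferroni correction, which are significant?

Bonferroni α = 0.05/4 = 0.0125. None of the given p-values are significant.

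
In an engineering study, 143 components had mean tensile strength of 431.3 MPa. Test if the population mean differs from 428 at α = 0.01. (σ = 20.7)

z = (x̄ - μ₀)/(σ/√n) = (431.3 - 428)/(20.7/√143) = 1.906. Critical value: ±2.576. Since |1.906| ≤ 2.576, Fail to reject H₀.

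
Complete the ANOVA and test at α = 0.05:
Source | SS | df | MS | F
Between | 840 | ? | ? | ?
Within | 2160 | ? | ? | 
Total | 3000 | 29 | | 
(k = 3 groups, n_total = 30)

df_between = 2, df_within = 27. MS_between = 420.0, MS_within = 80.0. F = 5.25, F_crit ≈ 3.354. Reject H₀.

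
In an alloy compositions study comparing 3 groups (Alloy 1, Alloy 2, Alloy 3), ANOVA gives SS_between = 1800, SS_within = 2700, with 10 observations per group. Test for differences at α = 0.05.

df_between = 2, df_within = 27. F = MS_between/MS_within = 900.0/100.0 = 9.0. F_crit ≈ 3.354. Reject H₀. At least one mean differs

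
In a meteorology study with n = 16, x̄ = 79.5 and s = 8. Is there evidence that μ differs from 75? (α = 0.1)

t = (x̄ - μ₀)/(s/√n) = (79.5 - 75)/(8/√16) = 2.25. df = 15, critical t = ±1.753. Reject H₀.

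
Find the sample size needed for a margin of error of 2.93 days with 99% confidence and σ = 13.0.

n = (z*σ/E)² = (2.576×13.0/2.93)² = 130.6 → n = 131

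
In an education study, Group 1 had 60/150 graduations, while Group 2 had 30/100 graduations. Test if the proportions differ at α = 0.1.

p̂₁ = 0.4, p̂₂ = 0.3, pooled p̂ = 0.36. z = 1.614. Critical: ±1.645. Fail to reject H₀.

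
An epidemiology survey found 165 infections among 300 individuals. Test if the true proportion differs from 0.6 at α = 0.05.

p̂ = 0.55, p₀ = 0.6. z = (p̂ - p₀)/√(p₀(1-p₀)/n) = -1.768. Critical: ±1.96. Fail to reject H₀.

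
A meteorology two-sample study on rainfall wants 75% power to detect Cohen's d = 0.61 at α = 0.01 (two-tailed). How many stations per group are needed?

z_{α/2} = 2.576, z_β = Φ⁻¹(0.75) = 0.674. For medium effect (d = 0.61): n per group = 2(z_{α/2} + z_β)²/d² = 2(2.576 + 0.674)²/0.61² = 56.8 → 57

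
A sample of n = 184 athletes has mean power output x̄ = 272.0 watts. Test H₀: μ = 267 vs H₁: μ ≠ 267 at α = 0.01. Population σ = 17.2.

z = (x̄ - μ₀)/(σ/√n) = (272.0 - 267)/(17.2/√184) = 3.943. Critical value: ±2.576. Since |3.943| > 2.576, Reject H₀.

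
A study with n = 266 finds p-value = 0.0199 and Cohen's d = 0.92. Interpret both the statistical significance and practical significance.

Statistically significant (p = 0.0199 < 0.05). Cohen's d = 0.92 indicates a large effect size. Both statistical and practical significance should be considered.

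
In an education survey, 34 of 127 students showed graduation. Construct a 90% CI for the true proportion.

p̂ = 0.268. CI = p̂ ± z*√(p̂(1-p̂)/n) = (0.203, 0.332)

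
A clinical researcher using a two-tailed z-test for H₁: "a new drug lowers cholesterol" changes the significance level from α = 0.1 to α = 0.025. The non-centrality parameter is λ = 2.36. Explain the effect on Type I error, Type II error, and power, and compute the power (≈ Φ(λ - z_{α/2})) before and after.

Decreasing α from 0.1 to 0.025:
• Type I error rate decreases (α is the Type I rate by definition).
• Critical value moves from z_{α/2} = 1.645 to 2.241, so power = Φ(λ - z_{α/2}) goes from Φ(2.36 - 1.645) = 0.763 to Φ(2.36 - 2.241) = 0.547.
• Type II error rate β = 1 - power therefore increases (0.237 → 0.453).
Appropriate when false positives are costly — here, approving an ineffective drug — patients take a useless medication and may skip effective alternatives.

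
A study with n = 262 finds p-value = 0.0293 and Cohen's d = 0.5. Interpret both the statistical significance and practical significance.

Statistically significant (p = 0.0293 < 0.05). Cohen's d = 0.5 indicates a medium effect size. Both statistical and practical significance should be considered.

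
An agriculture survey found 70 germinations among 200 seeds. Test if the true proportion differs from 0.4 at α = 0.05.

p̂ = 0.35, p₀ = 0.4. z = (p̂ - p₀)/√(p₀(1-p₀)/n) = -1.443. Critical: ±1.96. Fail to reject H₀.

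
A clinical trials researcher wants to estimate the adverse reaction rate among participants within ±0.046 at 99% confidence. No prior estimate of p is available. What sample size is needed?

Conservative approach: use p = 0.5 (maximizes p(1-p) = 0.25). n = z²(0.25)/E² = 2.576²×0.25/0.046² = 784.0 → n = 784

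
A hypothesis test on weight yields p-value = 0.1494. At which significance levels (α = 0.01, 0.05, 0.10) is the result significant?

p = 0.1494. Not significant at any of the given levels.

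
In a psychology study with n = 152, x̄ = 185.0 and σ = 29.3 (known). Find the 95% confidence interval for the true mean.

CI = x̄ ± z*(σ/√n) = 185.0 ± 1.96(29.3/√152) = 185.0 ± 4.66 = (180.34, 189.66)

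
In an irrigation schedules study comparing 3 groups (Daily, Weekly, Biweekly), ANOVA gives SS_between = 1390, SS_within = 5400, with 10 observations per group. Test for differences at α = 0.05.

df_between = 2, df_within = 27. F = MS_between/MS_within = 695.0/200.0 = 3.475. F_crit ≈ 3.354. Reject H₀. At least one mean differs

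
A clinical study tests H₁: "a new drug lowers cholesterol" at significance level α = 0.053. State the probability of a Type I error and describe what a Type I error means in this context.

P(Type I error) = α = 0.053. A Type I error is rejecting H₀ when H₀ is actually true (false positive) — here, concluding that a new drug lowers cholesterol when in fact this is not the case. Consequence: approving an ineffective drug — patients take a useless medication and may skip effective alternatives.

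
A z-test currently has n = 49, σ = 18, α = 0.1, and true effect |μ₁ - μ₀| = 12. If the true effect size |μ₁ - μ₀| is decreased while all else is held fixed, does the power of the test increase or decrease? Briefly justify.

Power decreases: a smaller true effect decreases the non-centrality λ = |μ₁ - μ₀|/(σ/√n).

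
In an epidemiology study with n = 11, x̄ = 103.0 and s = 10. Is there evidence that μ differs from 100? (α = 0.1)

t = (x̄ - μ₀)/(s/√n) = (103.0 - 100)/(10/√11) = 0.995. df = 10, critical t = ±1.812. Fail to reject H₀.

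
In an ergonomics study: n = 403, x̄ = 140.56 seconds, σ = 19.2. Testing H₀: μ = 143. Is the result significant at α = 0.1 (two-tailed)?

z = (140.56 - 143)/(19.2/√403) = -2.551. Since |z| > 1.645, significant at α = 0.1.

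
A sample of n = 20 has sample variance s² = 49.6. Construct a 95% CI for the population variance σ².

df = 19. χ²_{0.025} = 32.852, χ²_{0.975} = 8.907. CI for σ² = ((n-1)s²/χ²_{α/2}, (n-1)s²/χ²_{1-α/2}) = (19·49.6/32.852, 19·49.6/8.907) = (28.69, 105.8)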